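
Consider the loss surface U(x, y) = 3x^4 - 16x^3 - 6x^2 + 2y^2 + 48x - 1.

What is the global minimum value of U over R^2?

-161

U(x,y) separates as P(x) + Q(y) − 1, so its minimum is min P + min Q − 1.
P'(x) = 12(x - 4)(x - 1)(x + 1) vanishes at x ∈ {-1, 1, 4}; Q'(y) = 4y vanishes at y ∈ {0}.
Local minima of P (where P''>0): P(-1)=-35, P(4)=-160. Local minima of Q: Q(0)=0.
So the global minimum of U is P(4) + Q(0) − 1 = -160 + 0 − 1 = -161, attained at (4, 0).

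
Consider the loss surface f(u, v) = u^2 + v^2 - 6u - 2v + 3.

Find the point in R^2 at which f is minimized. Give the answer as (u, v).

f(u,v) separates as P(u) + Q(v) + 3, so its minimum is min P + min Q + 3.
P'(u) = 2u - 6 vanishes at u ∈ {3}; Q'(v) = 2v - 2 vanishes at v ∈ {1}.
Local minima of P (where P''>0): P(3)=-9. Local minima of Q: Q(1)=-1.
So the global minimum of f is P(3) + Q(1) + 3 = -9 − 1 + 3 = -7, attained at (3, 1).

(3, 1)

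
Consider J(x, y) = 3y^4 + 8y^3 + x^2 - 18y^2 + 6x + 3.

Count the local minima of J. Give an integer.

J separates as a function of x plus a function of y, so ∇J=0 decouples.
∂J/∂x = 2(x + 3) = 0 at x ∈ {-3}; ∂J/∂y = 12y(y - 1)(y + 3) = 0 at y ∈ {-3, 0, 1}.
The Hessian is diagonal: diag(J_xx, J_yy). Second derivatives: J_xx(-3)=2; J_yy(-3)=144, J_yy(0)=-36, J_yy(1)=48.
Local minima occur where both diagonal entries positive: (-3, -3), (-3, 1). Count: 2.

2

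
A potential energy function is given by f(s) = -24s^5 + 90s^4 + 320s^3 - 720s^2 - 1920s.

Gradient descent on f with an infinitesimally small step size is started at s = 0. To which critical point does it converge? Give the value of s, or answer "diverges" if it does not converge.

2

f'(s) = -120(s - 4)(s - 2)(s + 1)(s + 2), so f'(0) = -1920.
Gradient descent moves in the -f' direction, i.e. s is increasing.
The nearest critical point in that direction is s = 2, where f'' = 2880 > 0 (a local minimum). The iterate converges there.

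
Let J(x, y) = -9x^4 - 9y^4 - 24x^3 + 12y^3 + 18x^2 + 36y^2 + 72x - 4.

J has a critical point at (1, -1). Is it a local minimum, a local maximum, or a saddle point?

local maximum

The mixed partial ∂²J/∂x∂y is 0, so the Hessian at any point is diag(J_xx, J_yy) = diag(36(-3x^2 - 4x + 1), 36(-3y^2 + 2y + 2)).
At (1, -1): H = diag(-216, -108).
Both eigenvalues are negative, so H is negative definite: a local maximum.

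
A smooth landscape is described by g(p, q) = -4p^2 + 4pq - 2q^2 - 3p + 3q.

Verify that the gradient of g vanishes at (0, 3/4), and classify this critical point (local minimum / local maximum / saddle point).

∇g = (-8p + 4q - 3, 4p - 4q + 3); substituting (0, 3/4) gives ∇g = (0, 0), so (0, 3/4) is indeed a critical point.
The Hessian of g is constant: H = [[-8, 4], [4, -4]].
det(H) = (-8)·(-4) − 4² = 16.
det(H) > 0 and tr(H) = -12 < 0, so H is negative definite and the point is a local maximum.

local maximum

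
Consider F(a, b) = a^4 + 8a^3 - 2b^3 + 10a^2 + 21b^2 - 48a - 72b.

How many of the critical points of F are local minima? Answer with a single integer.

F separates as a function of a plus a function of b, so ∇F=0 decouples.
∂F/∂a = 4(a - 1)(a + 3)(a + 4) = 0 at a ∈ {-4, -3, 1}; ∂F/∂b = -6(b - 4)(b - 3) = 0 at b ∈ {3, 4}.
The Hessian is diagonal: diag(F_aa, F_bb). Second derivatives: F_aa(-4)=20, F_aa(-3)=-16, F_aa(1)=80; F_bb(3)=6, F_bb(4)=-6.
Local minima occur where both diagonal entries positive: (-4, 3), (1, 3). Count: 2.

2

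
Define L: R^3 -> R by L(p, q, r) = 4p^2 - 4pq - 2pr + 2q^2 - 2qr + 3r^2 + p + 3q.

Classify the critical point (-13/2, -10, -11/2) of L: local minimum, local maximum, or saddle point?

local minimum

The Hessian is constant: H = [[8, -4, -2], [-4, 4, -2], [-2, -2, 6]].
Leading principal minors: Δ₁ = 8, Δ₂ = 16, Δ₃ = 16.
All leading minors are positive, so H is positive definite: a local minimum.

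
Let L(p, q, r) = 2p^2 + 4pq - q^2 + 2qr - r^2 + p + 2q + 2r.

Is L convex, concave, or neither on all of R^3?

L is quadratic, so its Hessian is the constant matrix H = [[4, 4, 0], [4, -2, 2], [0, 2, -2]].
Leading principal minors: 4, -24, 32.
Neither pattern holds ⇒ H is indefinite ⇒ neither convex nor concave.

neither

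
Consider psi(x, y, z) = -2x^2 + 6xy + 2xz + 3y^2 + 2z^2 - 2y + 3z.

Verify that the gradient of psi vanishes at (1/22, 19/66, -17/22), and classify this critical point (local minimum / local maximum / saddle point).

saddle point

∇psi = (-4x + 6y + 2z, 6x + 6y - 2, 2x + 4z + 3); substituting (1/22, 19/66, -17/22) gives ∇psi = (0, 0, 0), so (1/22, 19/66, -17/22) is indeed a critical point.
The Hessian is constant: H = [[-4, 6, 2], [6, 6, 0], [2, 0, 4]].
Leading principal minors: Δ₁ = -4, Δ₂ = -60, Δ₃ = -264.
The minors fit neither the all-positive nor the alternating-sign pattern, so H is indefinite: a saddle point.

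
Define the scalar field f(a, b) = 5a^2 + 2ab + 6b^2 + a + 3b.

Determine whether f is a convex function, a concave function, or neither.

f is quadratic, so its Hessian is the constant matrix H = [[10, 2], [2, 12]].
det(H) = 116, tr(H) = 22.
det(H) > 0 and tr(H) > 0, so H is positive definite everywhere: convex.

convex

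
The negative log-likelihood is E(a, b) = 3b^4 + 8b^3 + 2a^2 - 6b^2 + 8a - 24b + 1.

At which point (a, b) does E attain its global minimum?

E(a,b) separates as P(a) + Q(b) + 1, so its minimum is min P + min Q + 1.
P'(a) = 4a + 8 vanishes at a ∈ {-2}; Q'(b) = 12(b - 1)(b + 1)(b + 2) vanishes at b ∈ {-2, -1, 1}.
Local minima of P (where P''>0): P(-2)=-8. Local minima of Q: Q(-2)=8, Q(1)=-19.
So the global minimum of E is P(-2) + Q(1) + 1 = -8 − 19 + 1 = -26, attained at (-2, 1).

(-2, 1)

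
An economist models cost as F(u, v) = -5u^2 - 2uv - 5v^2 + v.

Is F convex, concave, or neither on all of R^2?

concave

F is quadratic, so its Hessian is the constant matrix H = [[-10, -2], [-2, -10]].
det(H) = 96, tr(H) = -20.
det(H) > 0 and tr(H) < 0, so H is negative definite everywhere: concave.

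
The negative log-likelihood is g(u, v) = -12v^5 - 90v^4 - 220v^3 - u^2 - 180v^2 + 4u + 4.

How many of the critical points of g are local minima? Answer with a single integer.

0

g separates as a function of u plus a function of v, so ∇g=0 decouples.
∂g/∂u = -2(u - 2) = 0 at u ∈ {2}; ∂g/∂v = -60v(v + 1)(v + 2)(v + 3) = 0 at v ∈ {-3, -2, -1, 0}.
The Hessian is diagonal: diag(g_uu, g_vv). Second derivatives: g_uu(2)=-2; g_vv(-3)=360, g_vv(-2)=-120, g_vv(-1)=120, g_vv(0)=-360.
Local minima occur where both diagonal entries positive: none. Count: 0.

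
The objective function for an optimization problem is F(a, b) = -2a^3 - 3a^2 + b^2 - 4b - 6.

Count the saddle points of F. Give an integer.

1

F separates as a function of a plus a function of b, so ∇F=0 decouples.
∂F/∂a = -6a(a + 1) = 0 at a ∈ {-1, 0}; ∂F/∂b = 2(b - 2) = 0 at b ∈ {2}.
The Hessian is diagonal: diag(F_aa, F_bb). Second derivatives: F_aa(-1)=6, F_aa(0)=-6; F_bb(2)=2.
Saddle points occur where the two diagonal entries have opposite signs: (0, 2). Count: 1.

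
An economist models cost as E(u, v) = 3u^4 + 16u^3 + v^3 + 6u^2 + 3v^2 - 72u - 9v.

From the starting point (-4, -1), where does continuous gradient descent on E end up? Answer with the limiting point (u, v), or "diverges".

E is separable, so gradient descent decouples: u follows -∂E/∂u, v follows -∂E/∂v.
∂E/∂u = 12(u - 1)(u + 2)(u + 3); at u=-4 this is -120, so u increases.
∂E/∂v = 3(v - 1)(v + 3); at v=-1 this is -12, so v increases.
u converges to its nearest critical value -3 (a local min of the u-part); v converges to 1. The iterate converges to (-3, 1).

(-3, 1)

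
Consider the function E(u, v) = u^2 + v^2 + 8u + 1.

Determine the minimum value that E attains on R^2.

-15

E(u,v) separates as P(u) + Q(v) + 1, so its minimum is min P + min Q + 1.
P'(u) = 2u + 8 vanishes at u ∈ {-4}; Q'(v) = 2v vanishes at v ∈ {0}.
Local minima of P (where P''>0): P(-4)=-16. Local minima of Q: Q(0)=0.
So the global minimum of E is P(-4) + Q(0) + 1 = -16 + 0 + 1 = -15, attained at (-4, 0).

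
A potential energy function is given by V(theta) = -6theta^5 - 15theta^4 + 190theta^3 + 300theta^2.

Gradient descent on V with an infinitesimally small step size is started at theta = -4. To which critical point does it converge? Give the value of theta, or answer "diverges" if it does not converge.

-5

V'(theta) = -30theta(theta - 4)(theta + 1)(theta + 5), so V'(-4) = 2880.
Gradient descent moves in the -V' direction, i.e. theta is decreasing.
The nearest critical point in that direction is theta = -5, where V'' = 5400 > 0 (a local minimum). The iterate converges there.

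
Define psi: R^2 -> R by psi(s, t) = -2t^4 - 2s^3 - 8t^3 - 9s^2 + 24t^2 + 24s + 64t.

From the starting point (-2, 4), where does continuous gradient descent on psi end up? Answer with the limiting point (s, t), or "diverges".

diverges

psi is separable, so gradient descent decouples: s follows -∂psi/∂s, t follows -∂psi/∂t.
∂psi/∂s = -6(s - 1)(s + 4); at s=-2 this is 36, so s decreases.
∂psi/∂t = -8(t - 2)(t + 1)(t + 4); at t=4 this is -640, so t increases.
The t-coordinate has no critical point in that direction and runs off to infinity.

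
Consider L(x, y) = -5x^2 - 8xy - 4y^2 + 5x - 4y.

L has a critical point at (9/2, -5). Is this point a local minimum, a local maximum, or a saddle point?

local maximum

The Hessian of L is constant: H = [[-10, -8], [-8, -8]].
det(H) = (-10)·(-8) − (-8)² = 16.
det(H) > 0 and tr(H) = -18 < 0, so H is negative definite and the point is a local maximum.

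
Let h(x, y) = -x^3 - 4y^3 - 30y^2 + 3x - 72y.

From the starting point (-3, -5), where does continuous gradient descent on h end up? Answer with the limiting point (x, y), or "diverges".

(-1, -3)

h is separable, so gradient descent decouples: x follows -∂h/∂x, y follows -∂h/∂y.
∂h/∂x = -3(x - 1)(x + 1); at x=-3 this is -24, so x increases.
∂h/∂y = -12(y + 2)(y + 3); at y=-5 this is -72, so y increases.
x converges to its nearest critical value -1 (a local min of the x-part); y converges to -3. The iterate converges to (-1, -3).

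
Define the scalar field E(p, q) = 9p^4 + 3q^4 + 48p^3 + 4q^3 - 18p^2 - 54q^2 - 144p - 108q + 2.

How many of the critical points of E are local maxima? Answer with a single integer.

1

E separates as a function of p plus a function of q, so ∇E=0 decouples.
∂E/∂p = 36(p - 1)(p + 1)(p + 4) = 0 at p ∈ {-4, -1, 1}; ∂E/∂q = 12(q - 3)(q + 1)(q + 3) = 0 at q ∈ {-3, -1, 3}.
The Hessian is diagonal: diag(E_pp, E_qq). Second derivatives: E_pp(-4)=540, E_pp(-1)=-216, E_pp(1)=360; E_qq(-3)=144, E_qq(-1)=-96, E_qq(3)=288.
Local maxima occur where both diagonal entries negative: (-1, -1). Count: 1.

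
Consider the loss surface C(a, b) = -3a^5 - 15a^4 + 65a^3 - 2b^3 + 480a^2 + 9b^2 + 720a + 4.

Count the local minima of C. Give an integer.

2

C separates as a function of a plus a function of b, so ∇C=0 decouples.
∂C/∂a = -15(a - 4)(a + 1)(a + 3)(a + 4) = 0 at a ∈ {-4, -3, -1, 4}; ∂C/∂b = -6b(b - 3) = 0 at b ∈ {0, 3}.
The Hessian is diagonal: diag(C_aa, C_bb). Second derivatives: C_aa(-4)=360, C_aa(-3)=-210, C_aa(-1)=450, C_aa(4)=-4200; C_bb(0)=18, C_bb(3)=-18.
Local minima occur where both diagonal entries positive: (-4, 0), (-1, 0). Count: 2.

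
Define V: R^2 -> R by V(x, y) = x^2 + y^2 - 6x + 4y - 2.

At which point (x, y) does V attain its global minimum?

(3, -2)

V(x,y) separates as P(x) + Q(y) − 2, so its minimum is min P + min Q − 2.
P'(x) = 2x - 6 vanishes at x ∈ {3}; Q'(y) = 2y + 4 vanishes at y ∈ {-2}.
Local minima of P (where P''>0): P(3)=-9. Local minima of Q: Q(-2)=-4.
So the global minimum of V is P(3) + Q(-2) − 2 = -9 − 4 − 2 = -15, attained at (3, -2).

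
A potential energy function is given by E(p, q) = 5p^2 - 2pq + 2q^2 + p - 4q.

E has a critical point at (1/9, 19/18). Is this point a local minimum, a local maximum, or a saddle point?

The Hessian of E is constant: H = [[10, -2], [-2, 4]].
det(H) = 10·4 − (-2)² = 36.
det(H) > 0 and tr(H) = 14 > 0, so H is positive definite and the point is a local minimum.

local minimum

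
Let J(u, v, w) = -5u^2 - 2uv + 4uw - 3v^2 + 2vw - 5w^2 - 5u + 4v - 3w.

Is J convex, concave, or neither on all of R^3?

J is quadratic, so its Hessian is the constant matrix H = [[-10, -2, 4], [-2, -6, 2], [4, 2, -10]].
Leading principal minors: -10, 56, -456.
Signs alternate −, +, − ⇒ H ≺ 0 ⇒ concave.

concave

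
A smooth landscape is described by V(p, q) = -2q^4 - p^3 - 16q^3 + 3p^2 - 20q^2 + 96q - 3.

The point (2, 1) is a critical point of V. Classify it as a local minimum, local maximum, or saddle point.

The mixed partial ∂²V/∂p∂q is 0, so the Hessian at any point is diag(V_pp, V_qq) = diag(6(-p + 1), -8(3q^2 + 12q + 5)).
At (2, 1): H = diag(-6, -160).
Both eigenvalues are negative, so H is negative definite: a local maximum.

local maximum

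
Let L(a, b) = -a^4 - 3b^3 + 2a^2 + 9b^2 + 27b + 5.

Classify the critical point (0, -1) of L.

The mixed partial ∂²L/∂a∂b is 0, so the Hessian at any point is diag(L_aa, L_bb) = diag(4(-3a^2 + 1), 18(-b + 1)).
At (0, -1): H = diag(4, 36).
Both eigenvalues are positive, so H is positive definite: a local minimum.

local minimum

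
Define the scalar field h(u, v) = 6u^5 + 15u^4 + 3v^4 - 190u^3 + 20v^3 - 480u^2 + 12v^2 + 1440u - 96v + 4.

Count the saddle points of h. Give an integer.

6

h separates as a function of u plus a function of v, so ∇h=0 decouples.
∂h/∂u = 30(u - 4)(u - 1)(u + 3)(u + 4) = 0 at u ∈ {-4, -3, 1, 4}; ∂h/∂v = 12(v - 1)(v + 2)(v + 4) = 0 at v ∈ {-4, -2, 1}.
The Hessian is diagonal: diag(h_uu, h_vv). Second derivatives: h_uu(-4)=-1200, h_uu(-3)=840, h_uu(1)=-1800, h_uu(4)=5040; h_vv(-4)=120, h_vv(-2)=-72, h_vv(1)=180.
Saddle points occur where the two diagonal entries have opposite signs: (-4, -4), (-4, 1), (-3, -2), (1, -4), (1, 1), (4, -2). Count: 6.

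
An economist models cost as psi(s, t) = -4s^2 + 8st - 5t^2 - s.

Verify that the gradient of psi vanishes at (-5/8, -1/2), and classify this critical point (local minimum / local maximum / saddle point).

∇psi = (-8s + 8t - 1, 8s - 10t); substituting (-5/8, -1/2) gives ∇psi = (0, 0), so (-5/8, -1/2) is indeed a critical point.
The Hessian of psi is constant: H = [[-8, 8], [8, -10]].
det(H) = (-8)·(-10) − 8² = 16.
det(H) > 0 and tr(H) = -18 < 0, so H is negative definite and the point is a local maximum.

local maximum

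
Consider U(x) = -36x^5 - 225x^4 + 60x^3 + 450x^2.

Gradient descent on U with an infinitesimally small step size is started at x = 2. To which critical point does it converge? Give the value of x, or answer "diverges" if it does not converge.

U'(x) = -180x(x - 1)(x + 1)(x + 5), so U'(2) = -7560.
Gradient descent moves in the -U' direction, i.e. x is increasing.
There is no critical point above x=2, and U' keeps the same sign, so the iterate runs off to +∞.

diverges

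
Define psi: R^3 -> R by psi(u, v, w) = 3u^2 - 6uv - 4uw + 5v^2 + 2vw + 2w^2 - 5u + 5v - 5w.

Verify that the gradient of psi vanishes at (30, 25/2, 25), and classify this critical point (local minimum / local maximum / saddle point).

local minimum

∇psi = (6u - 6v - 4w - 5, -6u + 10v + 2w + 5, -4u + 2v + 4w - 5); substituting (30, 25/2, 25) gives ∇psi = (0, 0, 0), so (30, 25/2, 25) is indeed a critical point.
The Hessian is constant: H = [[6, -6, -4], [-6, 10, 2], [-4, 2, 4]].
Leading principal minors: Δ₁ = 6, Δ₂ = 24, Δ₃ = 8.
All leading minors are positive, so H is positive definite: a local minimum.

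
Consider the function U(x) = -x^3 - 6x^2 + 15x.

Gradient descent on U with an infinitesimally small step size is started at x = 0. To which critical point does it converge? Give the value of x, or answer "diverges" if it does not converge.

-5

U'(x) = -3(x - 1)(x + 5), so U'(0) = 15.
Gradient descent moves in the -U' direction, i.e. x is decreasing.
The nearest critical point in that direction is x = -5, where U'' = 18 > 0 (a local minimum). The iterate converges there.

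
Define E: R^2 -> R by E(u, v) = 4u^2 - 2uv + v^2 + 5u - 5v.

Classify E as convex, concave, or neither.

E is quadratic, so its Hessian is the constant matrix H = [[8, -2], [-2, 2]].
det(H) = 12, tr(H) = 10.
det(H) > 0 and tr(H) > 0, so H is positive definite everywhere: convex.

convex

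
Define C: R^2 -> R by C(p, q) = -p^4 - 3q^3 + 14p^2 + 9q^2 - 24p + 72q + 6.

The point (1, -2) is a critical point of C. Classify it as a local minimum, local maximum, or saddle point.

The mixed partial ∂²C/∂p∂q is 0, so the Hessian at any point is diag(C_pp, C_qq) = diag(4(-3p^2 + 7), 18(-q + 1)).
At (1, -2): H = diag(16, 54).
Both eigenvalues are positive, so H is positive definite: a local minimum.

local minimum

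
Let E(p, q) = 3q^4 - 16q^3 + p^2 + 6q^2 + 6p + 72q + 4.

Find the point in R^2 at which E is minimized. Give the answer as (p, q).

(-3, -1)

E(p,q) separates as A(p) + B(q) + 4, so its minimum is min A + min B + 4.
A'(p) = 2p + 6 vanishes at p ∈ {-3}; B'(q) = 12(q - 3)(q - 2)(q + 1) vanishes at q ∈ {-1, 2, 3}.
Local minima of A (where A''>0): A(-3)=-9. Local minima of B: B(-1)=-47, B(3)=81.
So the global minimum of E is A(-3) + B(-1) + 4 = -9 − 47 + 4 = -52, attained at (-3, -1).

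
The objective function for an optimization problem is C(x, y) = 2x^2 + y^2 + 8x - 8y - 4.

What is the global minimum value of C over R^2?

C(x,y) separates as P(x) + Q(y) − 4, so its minimum is min P + min Q − 4.
P'(x) = 4x + 8 vanishes at x ∈ {-2}; Q'(y) = 2y - 8 vanishes at y ∈ {4}.
Local minima of P (where P''>0): P(-2)=-8. Local minima of Q: Q(4)=-16.
So the global minimum of C is P(-2) + Q(4) − 4 = -8 − 16 − 4 = -28, attained at (-2, 4).

-28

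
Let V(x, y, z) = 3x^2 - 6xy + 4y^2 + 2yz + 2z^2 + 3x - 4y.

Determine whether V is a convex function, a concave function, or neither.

V is quadratic, so its Hessian is the constant matrix H = [[6, -6, 0], [-6, 8, 2], [0, 2, 4]].
Leading principal minors: 6, 12, 24.
All positive ⇒ H ≻ 0 ⇒ convex.

convex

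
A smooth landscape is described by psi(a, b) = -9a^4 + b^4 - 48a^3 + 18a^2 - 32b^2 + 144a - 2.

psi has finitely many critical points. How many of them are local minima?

2

psi separates as a function of a plus a function of b, so ∇psi=0 decouples.
∂psi/∂a = -36(a - 1)(a + 1)(a + 4) = 0 at a ∈ {-4, -1, 1}; ∂psi/∂b = 4b(b - 4)(b + 4) = 0 at b ∈ {-4, 0, 4}.
The Hessian is diagonal: diag(psi_aa, psi_bb). Second derivatives: psi_aa(-4)=-540, psi_aa(-1)=216, psi_aa(1)=-360; psi_bb(-4)=128, psi_bb(0)=-64, psi_bb(4)=128.
Local minima occur where both diagonal entries positive: (-1, -4), (-1, 4). Count: 2.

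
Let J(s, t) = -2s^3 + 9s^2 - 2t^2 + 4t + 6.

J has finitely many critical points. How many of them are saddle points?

J separates as a function of s plus a function of t, so ∇J=0 decouples.
∂J/∂s = -6s(s - 3) = 0 at s ∈ {0, 3}; ∂J/∂t = -4(t - 1) = 0 at t ∈ {1}.
The Hessian is diagonal: diag(J_ss, J_tt). Second derivatives: J_ss(0)=18, J_ss(3)=-18; J_tt(1)=-4.
Saddle points occur where the two diagonal entries have opposite signs: (0, 1). Count: 1.

1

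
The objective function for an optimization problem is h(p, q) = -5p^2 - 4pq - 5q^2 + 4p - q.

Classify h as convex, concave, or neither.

h is quadratic, so its Hessian is the constant matrix H = [[-10, -4], [-4, -10]].
det(H) = 84, tr(H) = -20.
det(H) > 0 and tr(H) < 0, so H is negative definite everywhere: concave.

concave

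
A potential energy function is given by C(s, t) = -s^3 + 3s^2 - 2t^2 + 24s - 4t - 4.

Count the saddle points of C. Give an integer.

C separates as a function of s plus a function of t, so ∇C=0 decouples.
∂C/∂s = -3(s - 4)(s + 2) = 0 at s ∈ {-2, 4}; ∂C/∂t = -4(t + 1) = 0 at t ∈ {-1}.
The Hessian is diagonal: diag(C_ss, C_tt). Second derivatives: C_ss(-2)=18, C_ss(4)=-18; C_tt(-1)=-4.
Saddle points occur where the two diagonal entries have opposite signs: (-2, -1). Count: 1.

1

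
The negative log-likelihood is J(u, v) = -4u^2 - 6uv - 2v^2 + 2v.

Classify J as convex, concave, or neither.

J is quadratic, so its Hessian is the constant matrix H = [[-8, -6], [-6, -4]].
det(H) = -4, tr(H) = -12.
det(H) < 0, so H is indefinite: neither convex nor concave.

neither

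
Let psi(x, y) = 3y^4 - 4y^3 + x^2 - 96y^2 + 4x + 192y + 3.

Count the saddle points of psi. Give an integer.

psi separates as a function of x plus a function of y, so ∇psi=0 decouples.
∂psi/∂x = 2(x + 2) = 0 at x ∈ {-2}; ∂psi/∂y = 12(y - 4)(y - 1)(y + 4) = 0 at y ∈ {-4, 1, 4}.
The Hessian is diagonal: diag(psi_xx, psi_yy). Second derivatives: psi_xx(-2)=2; psi_yy(-4)=480, psi_yy(1)=-180, psi_yy(4)=288.
Saddle points occur where the two diagonal entries have opposite signs: (-2, 1). Count: 1.

1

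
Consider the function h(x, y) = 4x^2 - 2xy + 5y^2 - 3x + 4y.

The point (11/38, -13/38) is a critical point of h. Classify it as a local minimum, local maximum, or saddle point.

local minimum

The Hessian of h is constant: H = [[8, -2], [-2, 10]].
det(H) = 8·10 − (-2)² = 76.
det(H) > 0 and tr(H) = 18 > 0, so H is positive definite and the point is a local minimum.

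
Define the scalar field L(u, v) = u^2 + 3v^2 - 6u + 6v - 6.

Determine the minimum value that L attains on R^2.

-18

L(u,v) separates as P(u) + Q(v) − 6, so its minimum is min P + min Q − 6.
P'(u) = 2u - 6 vanishes at u ∈ {3}; Q'(v) = 6v + 6 vanishes at v ∈ {-1}.
Local minima of P (where P''>0): P(3)=-9. Local minima of Q: Q(-1)=-3.
So the global minimum of L is P(3) + Q(-1) − 6 = -9 − 3 − 6 = -18, attained at (3, -1).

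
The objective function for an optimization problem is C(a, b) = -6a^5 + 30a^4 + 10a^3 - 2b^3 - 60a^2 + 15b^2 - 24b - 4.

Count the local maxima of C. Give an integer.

C separates as a function of a plus a function of b, so ∇C=0 decouples.
∂C/∂a = -30a(a - 4)(a - 1)(a + 1) = 0 at a ∈ {-1, 0, 1, 4}; ∂C/∂b = -6(b - 4)(b - 1) = 0 at b ∈ {1, 4}.
The Hessian is diagonal: diag(C_aa, C_bb). Second derivatives: C_aa(-1)=300, C_aa(0)=-120, C_aa(1)=180, C_aa(4)=-1800; C_bb(1)=18, C_bb(4)=-18.
Local maxima occur where both diagonal entries negative: (0, 4), (4, 4). Count: 2.

2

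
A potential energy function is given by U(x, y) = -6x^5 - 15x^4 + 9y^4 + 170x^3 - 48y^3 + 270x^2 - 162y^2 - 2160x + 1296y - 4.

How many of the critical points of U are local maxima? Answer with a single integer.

2

U separates as a function of x plus a function of y, so ∇U=0 decouples.
∂U/∂x = -30(x - 3)(x - 2)(x + 3)(x + 4) = 0 at x ∈ {-4, -3, 2, 3}; ∂U/∂y = 36(y - 4)(y - 3)(y + 3) = 0 at y ∈ {-3, 3, 4}.
The Hessian is diagonal: diag(U_xx, U_yy). Second derivatives: U_xx(-4)=1260, U_xx(-3)=-900, U_xx(2)=900, U_xx(3)=-1260; U_yy(-3)=1512, U_yy(3)=-216, U_yy(4)=252.
Local maxima occur where both diagonal entries negative: (-3, 3), (3, 3). Count: 2.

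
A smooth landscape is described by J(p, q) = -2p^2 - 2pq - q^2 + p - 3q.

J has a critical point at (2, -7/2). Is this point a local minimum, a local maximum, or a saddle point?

local maximum

The Hessian of J is constant: H = [[-4, -2], [-2, -2]].
det(H) = (-4)·(-2) − (-2)² = 4.
det(H) > 0 and tr(H) = -6 < 0, so H is negative definite and the point is a local maximum.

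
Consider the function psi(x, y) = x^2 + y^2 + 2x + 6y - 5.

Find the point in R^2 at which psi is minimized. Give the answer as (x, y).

psi(x,y) separates as P(x) + Q(y) − 5, so its minimum is min P + min Q − 5.
P'(x) = 2x + 2 vanishes at x ∈ {-1}; Q'(y) = 2y + 6 vanishes at y ∈ {-3}.
Local minima of P (where P''>0): P(-1)=-1. Local minima of Q: Q(-3)=-9.
So the global minimum of psi is P(-1) + Q(-3) − 5 = -1 − 9 − 5 = -15, attained at (-1, -3).

(-1, -3)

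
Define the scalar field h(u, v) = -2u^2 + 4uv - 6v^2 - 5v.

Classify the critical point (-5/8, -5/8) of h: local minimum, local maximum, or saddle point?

The Hessian of h is constant: H = [[-4, 4], [4, -12]].
det(H) = (-4)·(-12) − 4² = 32.
det(H) > 0 and tr(H) = -16 < 0, so H is negative definite and the point is a local maximum.

local maximum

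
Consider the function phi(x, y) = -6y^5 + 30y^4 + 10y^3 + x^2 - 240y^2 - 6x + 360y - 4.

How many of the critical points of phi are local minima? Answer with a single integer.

2

phi separates as a function of x plus a function of y, so ∇phi=0 decouples.
∂phi/∂x = 2(x - 3) = 0 at x ∈ {3}; ∂phi/∂y = -30(y - 3)(y - 2)(y - 1)(y + 2) = 0 at y ∈ {-2, 1, 2, 3}.
The Hessian is diagonal: diag(phi_xx, phi_yy). Second derivatives: phi_xx(3)=2; phi_yy(-2)=1800, phi_yy(1)=-180, phi_yy(2)=120, phi_yy(3)=-300.
Local minima occur where both diagonal entries positive: (3, -2), (3, 2). Count: 2.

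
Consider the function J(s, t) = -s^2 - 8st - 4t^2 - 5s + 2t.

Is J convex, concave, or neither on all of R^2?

J is quadratic, so its Hessian is the constant matrix H = [[-2, -8], [-8, -8]].
det(H) = -48, tr(H) = -10.
det(H) < 0, so H is indefinite: neither convex nor concave.

neither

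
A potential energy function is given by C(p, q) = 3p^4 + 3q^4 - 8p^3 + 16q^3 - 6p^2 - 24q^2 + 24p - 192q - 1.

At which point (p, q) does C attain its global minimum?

(-1, 2)

C(p,q) separates as A(p) + B(q) − 1, so its minimum is min A + min B − 1.
A'(p) = 12(p - 2)(p - 1)(p + 1) vanishes at p ∈ {-1, 1, 2}; B'(q) = 12(q - 2)(q + 2)(q + 4) vanishes at q ∈ {-4, -2, 2}.
Local minima of A (where A''>0): A(-1)=-19, A(2)=8. Local minima of B: B(-4)=128, B(2)=-304.
So the global minimum of C is A(-1) + B(2) − 1 = -19 − 304 − 1 = -324, attained at (-1, 2).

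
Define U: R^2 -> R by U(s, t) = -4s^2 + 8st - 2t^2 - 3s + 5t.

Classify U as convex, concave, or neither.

U is quadratic, so its Hessian is the constant matrix H = [[-8, 8], [8, -4]].
det(H) = -32, tr(H) = -12.
det(H) < 0, so H is indefinite: neither convex nor concave.

neither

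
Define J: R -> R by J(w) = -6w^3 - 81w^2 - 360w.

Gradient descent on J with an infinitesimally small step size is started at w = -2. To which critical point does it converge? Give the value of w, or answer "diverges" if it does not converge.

diverges

J'(w) = -18(w + 4)(w + 5), so J'(-2) = -108.
Gradient descent moves in the -J' direction, i.e. w is increasing.
There is no critical point above w=-2, and J' keeps the same sign, so the iterate runs off to +∞.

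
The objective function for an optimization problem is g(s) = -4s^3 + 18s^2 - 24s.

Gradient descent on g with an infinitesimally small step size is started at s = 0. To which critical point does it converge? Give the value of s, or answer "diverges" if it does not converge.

g'(s) = -12(s - 2)(s - 1), so g'(0) = -24.
Gradient descent moves in the -g' direction, i.e. s is increasing.
The nearest critical point in that direction is s = 1, where g'' = 12 > 0 (a local minimum). The iterate converges there.

1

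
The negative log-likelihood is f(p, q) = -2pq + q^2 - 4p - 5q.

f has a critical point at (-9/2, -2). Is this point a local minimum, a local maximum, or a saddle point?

The Hessian of f is constant: H = [[0, -2], [-2, 2]].
det(H) = 0·2 − (-2)² = -4.
Since det(H) < 0, H is indefinite and the critical point is a saddle point.

saddle point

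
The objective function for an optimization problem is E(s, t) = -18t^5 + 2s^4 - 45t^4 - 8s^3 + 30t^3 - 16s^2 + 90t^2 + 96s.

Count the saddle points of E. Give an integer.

6

E separates as a function of s plus a function of t, so ∇E=0 decouples.
∂E/∂s = 8(s - 3)(s - 2)(s + 2) = 0 at s ∈ {-2, 2, 3}; ∂E/∂t = -90t(t - 1)(t + 1)(t + 2) = 0 at t ∈ {-2, -1, 0, 1}.
The Hessian is diagonal: diag(E_ss, E_tt). Second derivatives: E_ss(-2)=160, E_ss(2)=-32, E_ss(3)=40; E_tt(-2)=540, E_tt(-1)=-180, E_tt(0)=180, E_tt(1)=-540.
Saddle points occur where the two diagonal entries have opposite signs: (-2, -1), (-2, 1), (2, -2), (2, 0), (3, -1), (3, 1). Count: 6.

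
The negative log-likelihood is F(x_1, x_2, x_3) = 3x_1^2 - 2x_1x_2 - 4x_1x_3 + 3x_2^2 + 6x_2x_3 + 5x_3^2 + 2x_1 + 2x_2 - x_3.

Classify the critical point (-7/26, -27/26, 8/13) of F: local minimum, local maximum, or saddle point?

The Hessian is constant: H = [[6, -2, -4], [-2, 6, 6], [-4, 6, 10]].
Leading principal minors: Δ₁ = 6, Δ₂ = 32, Δ₃ = 104.
All leading minors are positive, so H is positive definite: a local minimum.

local minimum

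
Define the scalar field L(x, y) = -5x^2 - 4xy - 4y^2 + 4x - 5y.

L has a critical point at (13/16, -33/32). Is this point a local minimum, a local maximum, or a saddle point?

local maximum

The Hessian of L is constant: H = [[-10, -4], [-4, -8]].
det(H) = (-10)·(-8) − (-4)² = 64.
det(H) > 0 and tr(H) = -18 < 0, so H is negative definite and the point is a local maximum.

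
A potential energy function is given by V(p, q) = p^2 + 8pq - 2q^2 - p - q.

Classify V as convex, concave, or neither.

V is quadratic, so its Hessian is the constant matrix H = [[2, 8], [8, -4]].
det(H) = -72, tr(H) = -2.
det(H) < 0, so H is indefinite: neither convex nor concave.

neither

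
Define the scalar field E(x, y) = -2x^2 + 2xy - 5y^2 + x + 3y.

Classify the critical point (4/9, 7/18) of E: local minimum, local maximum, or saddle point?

local maximum

The Hessian of E is constant: H = [[-4, 2], [2, -10]].
det(H) = (-4)·(-10) − 2² = 36.
det(H) > 0 and tr(H) = -14 < 0, so H is negative definite and the point is a local maximum.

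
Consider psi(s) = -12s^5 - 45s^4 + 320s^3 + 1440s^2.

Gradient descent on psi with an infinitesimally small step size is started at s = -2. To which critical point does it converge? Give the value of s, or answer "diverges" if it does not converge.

psi'(s) = -60s(s - 4)(s + 3)(s + 4), so psi'(-2) = -1440.
Gradient descent moves in the -psi' direction, i.e. s is increasing.
The nearest critical point in that direction is s = 0, where psi'' = 2880 > 0 (a local minimum). The iterate converges there.

0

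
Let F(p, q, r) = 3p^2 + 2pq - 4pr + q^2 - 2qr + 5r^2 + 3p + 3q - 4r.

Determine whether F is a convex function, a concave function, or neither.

F is quadratic, so its Hessian is the constant matrix H = [[6, 2, -4], [2, 2, -2], [-4, -2, 10]].
Leading principal minors: 6, 8, 56.
All positive ⇒ H ≻ 0 ⇒ convex.

convex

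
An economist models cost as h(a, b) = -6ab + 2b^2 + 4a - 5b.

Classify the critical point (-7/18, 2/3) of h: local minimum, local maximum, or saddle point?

The Hessian of h is constant: H = [[0, -6], [-6, 4]].
det(H) = 0·4 − (-6)² = -36.
Since det(H) < 0, H is indefinite and the critical point is a saddle point.

saddle point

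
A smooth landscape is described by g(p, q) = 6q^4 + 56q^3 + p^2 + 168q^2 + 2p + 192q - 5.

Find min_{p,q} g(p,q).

-134

g(p,q) separates as A(p) + B(q) − 5, so its minimum is min A + min B − 5.
A'(p) = 2p + 2 vanishes at p ∈ {-1}; B'(q) = 24(q + 1)(q + 2)(q + 4) vanishes at q ∈ {-4, -2, -1}.
Local minima of A (where A''>0): A(-1)=-1. Local minima of B: B(-4)=-128, B(-1)=-74.
So the global minimum of g is A(-1) + B(-4) − 5 = -1 − 128 − 5 = -134, attained at (-1, -4).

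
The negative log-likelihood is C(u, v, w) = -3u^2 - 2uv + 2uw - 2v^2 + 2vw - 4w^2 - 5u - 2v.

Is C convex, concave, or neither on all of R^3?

concave

C is quadratic, so its Hessian is the constant matrix H = [[-6, -2, 2], [-2, -4, 2], [2, 2, -8]].
Leading principal minors: -6, 20, -136.
Signs alternate −, +, − ⇒ H ≺ 0 ⇒ concave.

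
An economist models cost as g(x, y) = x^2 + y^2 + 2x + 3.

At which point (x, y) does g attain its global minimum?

(-1, 0)

g(x,y) separates as P(x) + Q(y) + 3, so its minimum is min P + min Q + 3.
P'(x) = 2x + 2 vanishes at x ∈ {-1}; Q'(y) = 2y vanishes at y ∈ {0}.
Local minima of P (where P''>0): P(-1)=-1. Local minima of Q: Q(0)=0.
So the global minimum of g is P(-1) + Q(0) + 3 = -1 + 0 + 3 = 2, attained at (-1, 0).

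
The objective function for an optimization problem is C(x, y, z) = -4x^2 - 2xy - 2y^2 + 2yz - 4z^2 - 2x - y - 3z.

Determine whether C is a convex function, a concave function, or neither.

C is quadratic, so its Hessian is the constant matrix H = [[-8, -2, 0], [-2, -4, 2], [0, 2, -8]].
Leading principal minors: -8, 28, -192.
Signs alternate −, +, − ⇒ H ≺ 0 ⇒ concave.

concave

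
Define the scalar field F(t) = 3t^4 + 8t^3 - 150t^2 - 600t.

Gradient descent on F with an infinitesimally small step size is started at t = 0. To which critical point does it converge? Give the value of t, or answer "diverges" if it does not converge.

F'(t) = 12(t - 5)(t + 2)(t + 5), so F'(0) = -600.
Gradient descent moves in the -F' direction, i.e. t is increasing.
The nearest critical point in that direction is t = 5, where F'' = 840 > 0 (a local minimum). The iterate converges there.

5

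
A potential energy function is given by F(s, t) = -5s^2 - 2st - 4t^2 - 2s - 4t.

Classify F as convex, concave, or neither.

concave

F is quadratic, so its Hessian is the constant matrix H = [[-10, -2], [-2, -8]].
det(H) = 76, tr(H) = -18.
det(H) > 0 and tr(H) < 0, so H is negative definite everywhere: concave.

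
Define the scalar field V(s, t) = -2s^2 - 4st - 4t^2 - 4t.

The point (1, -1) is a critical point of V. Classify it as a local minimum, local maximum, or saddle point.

The Hessian of V is constant: H = [[-4, -4], [-4, -8]].
det(H) = (-4)·(-8) − (-4)² = 16.
det(H) > 0 and tr(H) = -12 < 0, so H is negative definite and the point is a local maximum.

local maximum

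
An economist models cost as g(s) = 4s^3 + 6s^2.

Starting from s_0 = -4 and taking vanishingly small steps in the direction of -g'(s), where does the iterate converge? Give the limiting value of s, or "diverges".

g'(s) = 12s(s + 1), so g'(-4) = 144.
Gradient descent moves in the -g' direction, i.e. s is decreasing.
There is no critical point below s=-4, and g' keeps the same sign, so the iterate runs off to −∞.

diverges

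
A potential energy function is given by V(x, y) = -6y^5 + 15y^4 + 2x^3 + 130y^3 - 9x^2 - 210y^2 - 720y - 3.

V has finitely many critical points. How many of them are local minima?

2

V separates as a function of x plus a function of y, so ∇V=0 decouples.
∂V/∂x = 6x(x - 3) = 0 at x ∈ {0, 3}; ∂V/∂y = -30(y - 4)(y - 2)(y + 1)(y + 3) = 0 at y ∈ {-3, -1, 2, 4}.
The Hessian is diagonal: diag(V_xx, V_yy). Second derivatives: V_xx(0)=-18, V_xx(3)=18; V_yy(-3)=2100, V_yy(-1)=-900, V_yy(2)=900, V_yy(4)=-2100.
Local minima occur where both diagonal entries positive: (3, -3), (3, 2). Count: 2.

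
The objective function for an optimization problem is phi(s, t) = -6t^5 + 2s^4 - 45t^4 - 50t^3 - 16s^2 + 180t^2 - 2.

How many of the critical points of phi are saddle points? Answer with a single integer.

phi separates as a function of s plus a function of t, so ∇phi=0 decouples.
∂phi/∂s = 8s(s - 2)(s + 2) = 0 at s ∈ {-2, 0, 2}; ∂phi/∂t = -30t(t - 1)(t + 3)(t + 4) = 0 at t ∈ {-4, -3, 0, 1}.
The Hessian is diagonal: diag(phi_ss, phi_tt). Second derivatives: phi_ss(-2)=64, phi_ss(0)=-32, phi_ss(2)=64; phi_tt(-4)=600, phi_tt(-3)=-360, phi_tt(0)=360, phi_tt(1)=-600.
Saddle points occur where the two diagonal entries have opposite signs: (-2, -3), (-2, 1), (0, -4), (0, 0), (2, -3), (2, 1). Count: 6.

6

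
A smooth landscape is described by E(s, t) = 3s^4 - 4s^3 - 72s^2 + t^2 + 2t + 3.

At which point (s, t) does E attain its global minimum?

(4, -1)

E(s,t) separates as P(s) + Q(t) + 3, so its minimum is min P + min Q + 3.
P'(s) = 12s(s - 4)(s + 3) vanishes at s ∈ {-3, 0, 4}; Q'(t) = 2(t + 1) vanishes at t ∈ {-1}.
Local minima of P (where P''>0): P(-3)=-297, P(4)=-640. Local minima of Q: Q(-1)=-1.
So the global minimum of E is P(4) + Q(-1) + 3 = -640 − 1 + 3 = -638, attained at (4, -1).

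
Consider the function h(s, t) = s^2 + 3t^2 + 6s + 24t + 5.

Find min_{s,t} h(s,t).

h(s,t) separates as P(s) + Q(t) + 5, so its minimum is min P + min Q + 5.
P'(s) = 2s + 6 vanishes at s ∈ {-3}; Q'(t) = 6(t + 4) vanishes at t ∈ {-4}.
Local minima of P (where P''>0): P(-3)=-9. Local minima of Q: Q(-4)=-48.
So the global minimum of h is P(-3) + Q(-4) + 5 = -9 − 48 + 5 = -52, attained at (-3, -4).

-52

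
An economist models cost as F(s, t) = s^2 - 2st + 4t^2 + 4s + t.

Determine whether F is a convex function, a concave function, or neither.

convex

F is quadratic, so its Hessian is the constant matrix H = [[2, -2], [-2, 8]].
det(H) = 12, tr(H) = 10.
det(H) > 0 and tr(H) > 0, so H is positive definite everywhere: convex.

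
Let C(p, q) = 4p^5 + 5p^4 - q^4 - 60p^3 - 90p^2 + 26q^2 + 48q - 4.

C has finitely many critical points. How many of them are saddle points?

6

C separates as a function of p plus a function of q, so ∇C=0 decouples.
∂C/∂p = 20p(p - 3)(p + 1)(p + 3) = 0 at p ∈ {-3, -1, 0, 3}; ∂C/∂q = -4(q - 4)(q + 1)(q + 3) = 0 at q ∈ {-3, -1, 4}.
The Hessian is diagonal: diag(C_pp, C_qq). Second derivatives: C_pp(-3)=-720, C_pp(-1)=160, C_pp(0)=-180, C_pp(3)=1440; C_qq(-3)=-56, C_qq(-1)=40, C_qq(4)=-140.
Saddle points occur where the two diagonal entries have opposite signs: (-3, -1), (-1, -3), (-1, 4), (0, -1), (3, -3), (3, 4). Count: 6.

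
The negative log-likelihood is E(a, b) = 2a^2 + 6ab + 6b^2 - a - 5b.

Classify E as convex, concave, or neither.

E is quadratic, so its Hessian is the constant matrix H = [[4, 6], [6, 12]].
det(H) = 12, tr(H) = 16.
det(H) > 0 and tr(H) > 0, so H is positive definite everywhere: convex.

convex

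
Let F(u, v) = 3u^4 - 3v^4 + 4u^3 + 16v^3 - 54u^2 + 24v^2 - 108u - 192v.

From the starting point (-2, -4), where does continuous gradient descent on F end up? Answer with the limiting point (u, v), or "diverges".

F is separable, so gradient descent decouples: u follows -∂F/∂u, v follows -∂F/∂v.
∂F/∂u = 12(u - 3)(u + 1)(u + 3); at u=-2 this is 60, so u decreases.
∂F/∂v = -12(v - 4)(v - 2)(v + 2); at v=-4 this is 1152, so v decreases.
The v-coordinate has no critical point in that direction and runs off to infinity.

diverges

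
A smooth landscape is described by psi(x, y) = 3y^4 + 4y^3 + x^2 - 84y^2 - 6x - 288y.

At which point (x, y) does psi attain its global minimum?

psi(x,y) separates as P(x) + Q(y), so its minimum is min P + min Q.
P'(x) = 2x - 6 vanishes at x ∈ {3}; Q'(y) = 12(y - 4)(y + 2)(y + 3) vanishes at y ∈ {-3, -2, 4}.
Local minima of P (where P''>0): P(3)=-9. Local minima of Q: Q(-3)=243, Q(4)=-1472.
So the global minimum of psi is P(3) + Q(4) = -9 − 1472 = -1481, attained at (3, 4).

(3, 4)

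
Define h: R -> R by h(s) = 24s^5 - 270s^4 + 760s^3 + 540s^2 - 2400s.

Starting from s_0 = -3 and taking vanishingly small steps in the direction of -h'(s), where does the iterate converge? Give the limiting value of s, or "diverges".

h'(s) = 120(s - 5)(s - 4)(s - 1)(s + 1), so h'(-3) = 53760.
Gradient descent moves in the -h' direction, i.e. s is decreasing.
There is no critical point below s=-3, and h' keeps the same sign, so the iterate runs off to −∞.

diverges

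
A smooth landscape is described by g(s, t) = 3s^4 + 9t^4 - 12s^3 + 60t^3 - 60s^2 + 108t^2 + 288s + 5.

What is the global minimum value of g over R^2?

g(s,t) separates as P(s) + Q(t) + 5, so its minimum is min P + min Q + 5.
P'(s) = 12(s - 4)(s - 2)(s + 3) vanishes at s ∈ {-3, 2, 4}; Q'(t) = 36t(t + 2)(t + 3) vanishes at t ∈ {-3, -2, 0}.
Local minima of P (where P''>0): P(-3)=-837, P(4)=192. Local minima of Q: Q(-3)=81, Q(0)=0.
So the global minimum of g is P(-3) + Q(0) + 5 = -837 + 0 + 5 = -832, attained at (-3, 0).

-832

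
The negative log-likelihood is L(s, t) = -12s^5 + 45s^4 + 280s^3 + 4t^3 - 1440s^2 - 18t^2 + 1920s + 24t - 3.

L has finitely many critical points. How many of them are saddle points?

4

L separates as a function of s plus a function of t, so ∇L=0 decouples.
∂L/∂s = -60(s - 4)(s - 2)(s - 1)(s + 4) = 0 at s ∈ {-4, 1, 2, 4}; ∂L/∂t = 12(t - 2)(t - 1) = 0 at t ∈ {1, 2}.
The Hessian is diagonal: diag(L_ss, L_tt). Second derivatives: L_ss(-4)=14400, L_ss(1)=-900, L_ss(2)=720, L_ss(4)=-2880; L_tt(1)=-12, L_tt(2)=12.
Saddle points occur where the two diagonal entries have opposite signs: (-4, 1), (1, 2), (2, 1), (4, 2). Count: 4.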